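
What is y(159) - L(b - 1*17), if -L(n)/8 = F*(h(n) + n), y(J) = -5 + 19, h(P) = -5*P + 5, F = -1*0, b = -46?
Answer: 14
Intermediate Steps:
F = 0
h(P) = 5 - 5*P
y(J) = 14
L(n) = 0 (L(n) = -0*((5 - 5*n) + n) = -0*(5 - 4*n) = -8*0 = 0)
y(159) - L(b - 1*17) = 14 - 1*0 = 14 + 0 = 14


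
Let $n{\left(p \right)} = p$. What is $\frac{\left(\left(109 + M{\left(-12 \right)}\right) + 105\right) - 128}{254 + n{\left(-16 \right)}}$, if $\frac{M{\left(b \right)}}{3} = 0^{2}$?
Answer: $\frac{43}{119} \approx 0.36134$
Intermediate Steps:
$M{\left(b \right)} = 0$ ($M{\left(b \right)} = 3 \cdot 0^{2} = 3 \cdot 0 = 0$)
$\frac{\left(\left(109 + M{\left(-12 \right)}\right) + 105\right) - 128}{254 + n{\left(-16 \right)}} = \frac{\left(\left(109 + 0\right) + 105\right) - 128}{254 - 16} = \frac{\left(109 + 105\right) - 128}{238} = \left(214 - 128\right) \frac{1}{238} = 86 \cdot \frac{1}{238} = \frac{43}{119}$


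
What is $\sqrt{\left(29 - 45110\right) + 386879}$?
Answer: $\sqrt{341798} \approx 584.63$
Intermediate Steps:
$\sqrt{\left(29 - 45110\right) + 386879} = \sqrt{-45081 + 386879} = \sqrt{341798}$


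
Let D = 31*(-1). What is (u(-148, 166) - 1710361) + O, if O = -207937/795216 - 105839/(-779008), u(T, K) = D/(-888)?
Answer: -2450172024271242233/1432546634496 ≈ -1.7104e+6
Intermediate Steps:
D = -31
u(T, K) = 31/888 (u(T, K) = -31/(-888) = -31*(-1/888) = 31/888)
O = -4863732517/38717476608 (O = -207937*1/795216 - 105839*(-1/779008) = -207937/795216 + 105839/779008 = -4863732517/38717476608 ≈ -0.12562)
(u(-148, 166) - 1710361) + O = (31/888 - 1710361) - 4863732517/38717476608 = -1518800537/888 - 4863732517/38717476608 = -2450172024271242233/1432546634496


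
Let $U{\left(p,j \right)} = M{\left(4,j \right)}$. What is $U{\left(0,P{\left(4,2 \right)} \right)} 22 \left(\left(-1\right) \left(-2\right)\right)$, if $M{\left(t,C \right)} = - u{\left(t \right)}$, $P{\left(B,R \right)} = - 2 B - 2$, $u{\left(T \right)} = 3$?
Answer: $-132$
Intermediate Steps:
$P{\left(B,R \right)} = -2 - 2 B$
$M{\left(t,C \right)} = -3$ ($M{\left(t,C \right)} = \left(-1\right) 3 = -3$)
$U{\left(p,j \right)} = -3$
$U{\left(0,P{\left(4,2 \right)} \right)} 22 \left(\left(-1\right) \left(-2\right)\right) = \left(-3\right) 22 \left(\left(-1\right) \left(-2\right)\right) = \left(-66\right) 2 = -132$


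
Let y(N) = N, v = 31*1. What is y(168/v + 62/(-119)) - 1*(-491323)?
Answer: 1812508617/3689 ≈ 4.9133e+5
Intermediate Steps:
v = 31
y(168/v + 62/(-119)) - 1*(-491323) = (168/31 + 62/(-119)) - 1*(-491323) = (168*(1/31) + 62*(-1/119)) + 491323 = (168/31 - 62/119) + 491323 = 18070/3689 + 491323 = 1812508617/3689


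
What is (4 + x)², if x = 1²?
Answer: 25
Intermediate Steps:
x = 1
(4 + x)² = (4 + 1)² = 5² = 25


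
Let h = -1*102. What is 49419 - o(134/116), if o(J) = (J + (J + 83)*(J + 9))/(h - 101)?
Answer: 33750718543/682892 ≈ 49423.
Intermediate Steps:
h = -102
o(J) = -J/203 - (9 + J)*(83 + J)/203 (o(J) = (J + (J + 83)*(J + 9))/(-102 - 101) = (J + (83 + J)*(9 + J))/(-203) = (J + (9 + J)*(83 + J))*(-1/203) = -J/203 - (9 + J)*(83 + J)/203)
49419 - o(134/116) = 49419 - (-747/203 - 12462/(203*116) - (134/116)²/203) = 49419 - (-747/203 - 12462/(203*116) - (134*(1/116))²/203) = 49419 - (-747/203 - 93/203*67/58 - (67/58)²/203) = 49419 - (-747/203 - 6231/11774 - 1/203*4489/3364) = 49419 - (-747/203 - 6231/11774 - 4489/682892) = 49419 - 1*(-2878795/682892) = 49419 + 2878795/682892 = 33750718543/682892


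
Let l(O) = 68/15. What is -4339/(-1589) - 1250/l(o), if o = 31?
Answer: -14749349/54026 ≈ -273.00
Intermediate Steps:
l(O) = 68/15 (l(O) = 68*(1/15) = 68/15)
-4339/(-1589) - 1250/l(o) = -4339/(-1589) - 1250/68/15 = -4339*(-1/1589) - 1250*15/68 = 4339/1589 - 9375/34 = -14749349/54026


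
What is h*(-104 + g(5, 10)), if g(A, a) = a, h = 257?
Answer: -24158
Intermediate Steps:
h*(-104 + g(5, 10)) = 257*(-104 + 10) = 257*(-94) = -24158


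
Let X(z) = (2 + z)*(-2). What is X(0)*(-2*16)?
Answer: 128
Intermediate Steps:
X(z) = -4 - 2*z
X(0)*(-2*16) = (-4 - 2*0)*(-2*16) = (-4 + 0)*(-32) = -4*(-32) = 128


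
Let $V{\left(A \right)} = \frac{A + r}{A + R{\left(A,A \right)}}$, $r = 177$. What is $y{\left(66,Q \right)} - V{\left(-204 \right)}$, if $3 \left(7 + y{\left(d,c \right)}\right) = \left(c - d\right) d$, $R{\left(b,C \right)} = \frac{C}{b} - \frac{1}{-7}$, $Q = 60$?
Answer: $- \frac{197569}{1420} \approx -139.13$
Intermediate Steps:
$R{\left(b,C \right)} = \frac{1}{7} + \frac{C}{b}$ ($R{\left(b,C \right)} = \frac{C}{b} - - \frac{1}{7} = \frac{C}{b} + \frac{1}{7} = \frac{1}{7} + \frac{C}{b}$)
$y{\left(d,c \right)} = -7 + \frac{d \left(c - d\right)}{3}$ ($y{\left(d,c \right)} = -7 + \frac{\left(c - d\right) d}{3} = -7 + \frac{d \left(c - d\right)}{3}$)
$V{\left(A \right)} = \frac{177 + A}{\frac{8}{7} + A}$ ($V{\left(A \right)} = \frac{A + 177}{A + \frac{A + \frac{A}{7}}{A}} = \frac{177 + A}{A + \frac{\frac{8}{7} A}{A}} = \frac{177 + A}{A + \frac{8}{7}} = \frac{177 + A}{\frac{8}{7} + A}$)
$y{\left(66,Q \right)} - V{\left(-204 \right)} = \left(-7 - \frac{66^{2}}{3} + \frac{1}{3} \cdot 60 \cdot 66\right) - \frac{7 \left(177 - 204\right)}{8 + 7 \left(-204\right)} = \left(-7 - 1452 + 1320\right) - 7 \frac{1}{8 - 1428} \left(-27\right) = \left(-7 - 1452 + 1320\right) - 7 \frac{1}{-1420} \left(-27\right) = -139 - 7 \left(- \frac{1}{1420}\right) \left(-27\right) = -139 - \frac{189}{1420} = - \frac{197569}{1420}$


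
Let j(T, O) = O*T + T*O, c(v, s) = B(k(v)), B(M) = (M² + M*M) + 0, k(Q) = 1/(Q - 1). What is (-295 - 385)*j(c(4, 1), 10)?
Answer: -27200/9 ≈ -3022.2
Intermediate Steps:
k(Q) = 1/(-1 + Q)
B(M) = 2*M² (B(M) = (M² + M²) + 0 = 2*M² + 0 = 2*M²)
c(v, s) = 2/(-1 + v)² (c(v, s) = 2*(1/(-1 + v))² = 2/(-1 + v)²)
j(T, O) = 2*O*T (j(T, O) = O*T + O*T = 2*O*T)
(-295 - 385)*j(c(4, 1), 10) = (-295 - 385)*(2*10*(2/(-1 + 4)²)) = -1360*10*2/3² = -1360*10*2*(⅑) = -1360*10*2/9 = -680*40/9 = -27200/9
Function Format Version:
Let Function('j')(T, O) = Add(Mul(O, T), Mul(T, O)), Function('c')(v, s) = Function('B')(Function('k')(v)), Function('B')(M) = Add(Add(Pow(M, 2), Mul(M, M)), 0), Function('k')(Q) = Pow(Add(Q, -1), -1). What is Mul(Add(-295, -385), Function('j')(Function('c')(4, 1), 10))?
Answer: Rational(-27200, 9) ≈ -3022.2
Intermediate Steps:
Function('k')(Q) = Pow(Add(-1, Q), -1)
Function('B')(M) = Mul(2, Pow(M, 2)) (Function('B')(M) = Add(Add(Pow(M, 2), Pow(M, 2)), 0) = Add(Mul(2, Pow(M, 2)), 0) = Mul(2, Pow(M, 2)))
Function('c')(v, s) = Mul(2, Pow(Add(-1, v), -2)) (Function('c')(v, s) = Mul(2, Pow(Pow(Add(-1, v), -1), 2)) = Mul(2, Pow(Add(-1, v), -2)))
Function('j')(T, O) = Mul(2, O, T) (Function('j')(T, O) = Add(Mul(O, T), Mul(O, T)) = Mul(2, O, T))
Mul(Add(-295, -385), Function('j')(Function('c')(4, 1), 10)) = Mul(Add(-295, -385), Mul(2, 10, Mul(2, Pow(Add(-1, 4), -2)))) = Mul(-680, Mul(2, 10, Mul(2, Pow(3, -2)))) = Mul(-680, Mul(2, 10, Mul(2, Rational(1, 9)))) = Mul(-680, Mul(2, 10, Rational(2, 9))) = Mul(-680, Rational(40, 9)) = Rational(-27200, 9)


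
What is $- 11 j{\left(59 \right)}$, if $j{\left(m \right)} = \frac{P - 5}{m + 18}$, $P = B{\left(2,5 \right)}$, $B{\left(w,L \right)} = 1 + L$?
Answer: $- \frac{1}{7} \approx -0.14286$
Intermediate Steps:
$P = 6$ ($P = 1 + 5 = 6$)
$j{\left(m \right)} = \frac{1}{18 + m}$ ($j{\left(m \right)} = \frac{6 - 5}{m + 18} = 1 \frac{1}{18 + m} = \frac{1}{18 + m}$)
$- 11 j{\left(59 \right)} = - \frac{11}{18 + 59} = - \frac{11}{77} = \left(-11\right) \frac{1}{77} = - \frac{1}{7}$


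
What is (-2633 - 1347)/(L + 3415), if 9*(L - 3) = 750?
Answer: -2985/2626 ≈ -1.1367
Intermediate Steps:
L = 259/3 (L = 3 + (⅑)*750 = 3 + 250/3 = 259/3 ≈ 86.333)
(-2633 - 1347)/(L + 3415) = (-2633 - 1347)/(259/3 + 3415) = -3980/10504/3 = -3980*3/10504 = -2985/2626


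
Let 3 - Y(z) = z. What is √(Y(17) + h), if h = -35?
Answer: 7*I ≈ 7.0*I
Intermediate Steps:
Y(z) = 3 - z
√(Y(17) + h) = √((3 - 1*17) - 35) = √((3 - 17) - 35) = √(-14 - 35) = √(-49) = 7*I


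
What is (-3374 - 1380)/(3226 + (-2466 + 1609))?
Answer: -4754/2369 ≈ -2.0068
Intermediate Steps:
(-3374 - 1380)/(3226 + (-2466 + 1609)) = -4754/(3226 - 857) = -4754/2369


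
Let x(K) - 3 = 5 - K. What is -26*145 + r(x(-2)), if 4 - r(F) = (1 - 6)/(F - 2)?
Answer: -30123/8 ≈ -3765.4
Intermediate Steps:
x(K) = 8 - K (x(K) = 3 + (5 - K) = 8 - K)
r(F) = 4 + 5/(-2 + F) (r(F) = 4 - (1 - 6)/(F - 2) = 4 - (-5)/(-2 + F) = 4 + 5/(-2 + F))
-26*145 + r(x(-2)) = -26*145 + (-3 + 4*(8 - 1*(-2)))/(-2 + (8 - 1*(-2))) = -3770 + (-3 + 4*(8 + 2))/(-2 + (8 + 2)) = -3770 + (-3 + 4*10)/(-2 + 10) = -3770 + (-3 + 40)/8 = -3770 + (1/8)*37 = -3770 + 37/8 = -30123/8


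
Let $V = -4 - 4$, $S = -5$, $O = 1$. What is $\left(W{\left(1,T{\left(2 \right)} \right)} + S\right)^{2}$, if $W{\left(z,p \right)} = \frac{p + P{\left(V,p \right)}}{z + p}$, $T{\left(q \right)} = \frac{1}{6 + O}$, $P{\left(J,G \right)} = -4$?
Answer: $\frac{4489}{64} \approx 70.141$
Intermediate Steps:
$V = -8$
$T{\left(q \right)} = \frac{1}{7}$ ($T{\left(q \right)} = \frac{1}{6 + 1} = \frac{1}{7}$)
$W{\left(z,p \right)} = \frac{-4 + p}{p + z}$ ($W{\left(z,p \right)} = \frac{p - 4}{z + p} = \frac{-4 + p}{p + z}$)
$\left(W{\left(1,T{\left(2 \right)} \right)} + S\right)^{2} = \left(\frac{-4 + \frac{1}{7}}{\frac{1}{7} + 1} - 5\right)^{2} = \left(\frac{1}{\frac{8}{7}} \left(- \frac{27}{7}\right) - 5\right)^{2} = \left(\frac{7}{8} \left(- \frac{27}{7}\right) - 5\right)^{2} = \left(- \frac{27}{8} - 5\right)^{2} = \left(- \frac{67}{8}\right)^{2} = \frac{4489}{64}$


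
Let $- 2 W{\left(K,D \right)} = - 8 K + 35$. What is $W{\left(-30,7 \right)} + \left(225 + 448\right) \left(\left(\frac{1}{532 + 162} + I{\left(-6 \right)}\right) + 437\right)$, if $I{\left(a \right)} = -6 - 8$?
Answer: $\frac{98736237}{347} \approx 2.8454 \cdot 10^{5}$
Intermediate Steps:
$I{\left(a \right)} = -14$ ($I{\left(a \right)} = -6 - 8 = -14$)
$W{\left(K,D \right)} = - \frac{35}{2} + 4 K$ ($W{\left(K,D \right)} = - \frac{- 8 K + 35}{2} = - \frac{35 - 8 K}{2} = - \frac{35}{2} + 4 K$)
$W{\left(-30,7 \right)} + \left(225 + 448\right) \left(\left(\frac{1}{532 + 162} + I{\left(-6 \right)}\right) + 437\right) = \left(- \frac{35}{2} + 4 \left(-30\right)\right) + \left(225 + 448\right) \left(\left(\frac{1}{532 + 162} - 14\right) + 437\right) = \left(- \frac{35}{2} - 120\right) + 673 \left(\left(\frac{1}{694} - 14\right) + 437\right) = - \frac{275}{2} + 673 \left(\left(\frac{1}{694} - 14\right) + 437\right) = - \frac{275}{2} + 673 \left(- \frac{9715}{694} + 437\right) = - \frac{275}{2} + 673 \cdot \frac{293563}{694} = - \frac{275}{2} + \frac{197567899}{694} = \frac{98736237}{347}$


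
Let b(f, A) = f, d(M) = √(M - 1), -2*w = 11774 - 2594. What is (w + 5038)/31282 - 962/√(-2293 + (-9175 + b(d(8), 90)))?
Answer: 224/15641 + 962*I/√(11468 - √7) ≈ 0.014321 + 8.9842*I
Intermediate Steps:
w = -4590 (w = -(11774 - 2594)/2 = -½*9180 = -4590)
d(M) = √(-1 + M)
(w + 5038)/31282 - 962/√(-2293 + (-9175 + b(d(8), 90))) = (-4590 + 5038)/31282 - 962/√(-2293 + (-9175 + √(-1 + 8))) = 448*(1/31282) - 962/√(-2293 + (-9175 + √7)) = 224/15641 - 962/√(-11468 + √7)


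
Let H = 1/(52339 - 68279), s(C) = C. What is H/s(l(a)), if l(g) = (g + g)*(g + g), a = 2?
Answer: -1/255040 ≈ -3.9210e-6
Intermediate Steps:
l(g) = 4*g² (l(g) = (2*g)*(2*g) = 4*g²)
H = -1/15940 (H = 1/(-15940) = -1/15940 ≈ -6.2735e-5)
H/s(l(a)) = -1/(15940*(4*2²)) = -1/(15940*(4*4)) = -1/15940/16 = -1/15940*1/16 = -1/255040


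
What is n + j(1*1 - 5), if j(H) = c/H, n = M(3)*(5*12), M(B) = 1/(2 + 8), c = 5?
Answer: 19/4 ≈ 4.7500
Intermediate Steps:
M(B) = ⅒ (M(B) = 1/10 = ⅒)
n = 6 (n = (5*12)/10 = (⅒)*60 = 6)
j(H) = 5/H
n + j(1*1 - 5) = 6 + 5/(1*1 - 5) = 6 + 5/(1 - 5) = 6 + 5/(-4) = 6 + 5*(-¼) = 6 - 5/4 = 19/4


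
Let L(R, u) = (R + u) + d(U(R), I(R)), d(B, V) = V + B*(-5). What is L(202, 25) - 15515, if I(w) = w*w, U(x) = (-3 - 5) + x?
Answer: 24546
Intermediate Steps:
U(x) = -8 + x
I(w) = w²
d(B, V) = V - 5*B
L(R, u) = 40 + u + R² - 4*R (L(R, u) = (R + u) + (R² - 5*(-8 + R)) = (R + u) + (R² + (40 - 5*R)) = (R + u) + (40 + R² - 5*R) = 40 + u + R² - 4*R)
L(202, 25) - 15515 = (40 + 25 + 202² - 4*202) - 15515 = (40 + 25 + 40804 - 808) - 15515 = 40061 - 15515 = 24546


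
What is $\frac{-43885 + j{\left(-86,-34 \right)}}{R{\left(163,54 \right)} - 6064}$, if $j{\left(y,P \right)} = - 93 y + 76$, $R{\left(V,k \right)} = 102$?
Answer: $\frac{35811}{5962} \approx 6.0065$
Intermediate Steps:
$j{\left(y,P \right)} = 76 - 93 y$
$\frac{-43885 + j{\left(-86,-34 \right)}}{R{\left(163,54 \right)} - 6064} = \frac{-43885 + \left(76 - -7998\right)}{102 - 6064} = \frac{-43885 + \left(76 + 7998\right)}{-5962} = \left(-43885 + 8074\right) \left(- \frac{1}{5962}\right) = \left(-35811\right) \left(- \frac{1}{5962}\right) = \frac{35811}{5962}$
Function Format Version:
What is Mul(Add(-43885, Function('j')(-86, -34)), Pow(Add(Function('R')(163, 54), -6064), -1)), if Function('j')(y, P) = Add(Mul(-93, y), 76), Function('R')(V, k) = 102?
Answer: Rational(35811, 5962) ≈ 6.0065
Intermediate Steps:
Function('j')(y, P) = Add(76, Mul(-93, y))
Mul(Add(-43885, Function('j')(-86, -34)), Pow(Add(Function('R')(163, 54), -6064), -1)) = Mul(Add(-43885, Add(76, Mul(-93, -86))), Pow(Add(102, -6064), -1)) = Mul(Add(-43885, Add(76, 7998)), Pow(-5962, -1)) = Mul(Add(-43885, 8074), Rational(-1, 5962)) = Mul(-35811, Rational(-1, 5962)) = Rational(35811, 5962)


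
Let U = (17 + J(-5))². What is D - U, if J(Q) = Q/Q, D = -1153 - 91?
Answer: -1568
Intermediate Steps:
D = -1244
J(Q) = 1
U = 324 (U = (17 + 1)² = 18² = 324)
D - U = -1244 - 1*324 = -1244 - 324 = -1568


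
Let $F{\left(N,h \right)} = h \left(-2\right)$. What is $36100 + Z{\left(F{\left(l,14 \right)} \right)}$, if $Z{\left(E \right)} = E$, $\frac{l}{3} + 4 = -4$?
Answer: $36072$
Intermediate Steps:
$l = -24$ ($l = -12 + 3 \left(-4\right) = -12 - 12 = -24$)
$F{\left(N,h \right)} = - 2 h$
$36100 + Z{\left(F{\left(l,14 \right)} \right)} = 36100 - 28 = 36072$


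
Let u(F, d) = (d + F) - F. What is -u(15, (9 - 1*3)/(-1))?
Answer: 6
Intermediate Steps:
u(F, d) = d (u(F, d) = (F + d) - F = d)
-u(15, (9 - 1*3)/(-1)) = -(9 - 1*3)/(-1) = -(9 - 3)*(-1) = -6*(-1) = -1*(-6) = 6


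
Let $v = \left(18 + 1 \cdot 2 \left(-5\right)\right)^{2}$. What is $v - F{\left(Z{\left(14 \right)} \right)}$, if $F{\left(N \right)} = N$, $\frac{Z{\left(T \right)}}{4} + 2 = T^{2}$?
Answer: $-712$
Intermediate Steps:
$Z{\left(T \right)} = -8 + 4 T^{2}$
$v = 64$ ($v = \left(18 + 2 \left(-5\right)\right)^{2} = \left(18 - 10\right)^{2} = 8^{2} = 64$)
$v - F{\left(Z{\left(14 \right)} \right)} = 64 - \left(-8 + 4 \cdot 14^{2}\right) = 64 - \left(-8 + 4 \cdot 196\right) = 64 - \left(-8 + 784\right) = 64 - 776 = -712$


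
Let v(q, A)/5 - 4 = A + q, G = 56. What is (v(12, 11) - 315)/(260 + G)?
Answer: -45/79 ≈ -0.56962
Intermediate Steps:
v(q, A) = 20 + 5*A + 5*q (v(q, A) = 20 + 5*(A + q) = 20 + (5*A + 5*q) = 20 + 5*A + 5*q)
(v(12, 11) - 315)/(260 + G) = ((20 + 5*11 + 5*12) - 315)/(260 + 56) = ((20 + 55 + 60) - 315)/316 = (135 - 315)*(1/316) = -180*1/316 = -45/79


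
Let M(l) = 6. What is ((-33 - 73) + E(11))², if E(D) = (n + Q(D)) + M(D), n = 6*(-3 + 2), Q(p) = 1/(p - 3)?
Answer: 717409/64 ≈ 11210.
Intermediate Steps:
Q(p) = 1/(-3 + p)
n = -6 (n = 6*(-1) = -6)
E(D) = 1/(-3 + D) (E(D) = (-6 + 1/(-3 + D)) + 6 = 1/(-3 + D))
((-33 - 73) + E(11))² = ((-33 - 73) + 1/(-3 + 11))² = (-106 + 1/8)² = (-106 + ⅛)² = (-847/8)² = 717409/64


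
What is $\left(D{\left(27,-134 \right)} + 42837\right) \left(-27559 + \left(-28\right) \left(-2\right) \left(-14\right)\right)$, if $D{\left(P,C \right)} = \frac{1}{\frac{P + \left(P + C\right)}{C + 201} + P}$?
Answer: $- \frac{299890156760}{247} \approx -1.2141 \cdot 10^{9}$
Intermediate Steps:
$D{\left(P,C \right)} = \frac{1}{P + \frac{C + 2 P}{201 + C}}$ ($D{\left(P,C \right)} = \frac{1}{\frac{P + \left(C + P\right)}{201 + C} + P} = \frac{1}{\frac{C + 2 P}{201 + C} + P} = \frac{1}{P + \frac{C + 2 P}{201 + C}}$)
$\left(D{\left(27,-134 \right)} + 42837\right) \left(-27559 + \left(-28\right) \left(-2\right) \left(-14\right)\right) = \left(\frac{201 - 134}{-134 + 203 \cdot 27 - 3618} + 42837\right) \left(-27559 + \left(-28\right) \left(-2\right) \left(-14\right)\right) = \left(\frac{1}{-134 + 5481 - 3618} \cdot 67 + 42837\right) \left(-27559 + 56 \left(-14\right)\right) = \left(\frac{1}{1729} \cdot 67 + 42837\right) \left(-27559 - 784\right) = \left(\frac{1}{1729} \cdot 67 + 42837\right) \left(-28343\right) = \left(\frac{67}{1729} + 42837\right) \left(-28343\right) = \frac{74065240}{1729} \left(-28343\right) = - \frac{299890156760}{247}$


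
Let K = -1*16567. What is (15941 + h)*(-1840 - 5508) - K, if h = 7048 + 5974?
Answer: -212803557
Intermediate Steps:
h = 13022
K = -16567
(15941 + h)*(-1840 - 5508) - K = (15941 + 13022)*(-1840 - 5508) - 1*(-16567) = 28963*(-7348) + 16567 = -212820124 + 16567 = -212803557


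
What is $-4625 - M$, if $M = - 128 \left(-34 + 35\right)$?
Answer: $-4497$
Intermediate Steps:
$M = -128$ ($M = \left(-128\right) 1 = -128$)
$-4625 - M = -4625 - -128 = -4625 + 128 = -4497$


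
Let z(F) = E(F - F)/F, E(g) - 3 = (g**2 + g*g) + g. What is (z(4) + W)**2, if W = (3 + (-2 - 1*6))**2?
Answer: 10609/16 ≈ 663.06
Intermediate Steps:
E(g) = 3 + g + 2*g**2 (E(g) = 3 + ((g**2 + g*g) + g) = 3 + ((g**2 + g**2) + g) = 3 + (2*g**2 + g) = 3 + (g + 2*g**2) = 3 + g + 2*g**2)
z(F) = 3/F (z(F) = (3 + (F - F) + 2*(F - F)**2)/F = (3 + 0 + 2*0**2)/F = (3 + 0 + 2*0)/F = (3 + 0 + 0)/F = 3/F)
W = 25 (W = (3 + (-2 - 6))**2 = (3 - 8)**2 = (-5)**2 = 25)
(z(4) + W)**2 = (3/4 + 25)**2 = (103/4)**2 = 10609/16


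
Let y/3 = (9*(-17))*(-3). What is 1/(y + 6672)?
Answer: 1/8049 ≈ 0.00012424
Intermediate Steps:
y = 1377 (y = 3*((9*(-17))*(-3)) = 3*(-153*(-3)) = 3*459 = 1377)
1/(y + 6672) = 1/(1377 + 6672) = 1/8049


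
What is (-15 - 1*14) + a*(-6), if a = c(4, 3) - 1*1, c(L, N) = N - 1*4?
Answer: -17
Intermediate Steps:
c(L, N) = -4 + N (c(L, N) = N - 4 = -4 + N)
a = -2 (a = (-4 + 3) - 1*1 = -1 - 1 = -2)
(-15 - 1*14) + a*(-6) = (-15 - 1*14) - 2*(-6) = (-15 - 14) + 12 = -29 + 12 = -17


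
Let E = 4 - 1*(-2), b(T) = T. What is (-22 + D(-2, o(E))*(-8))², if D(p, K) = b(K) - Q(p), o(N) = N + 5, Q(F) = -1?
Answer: 13924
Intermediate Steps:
E = 6 (E = 4 + 2 = 6)
o(N) = 5 + N
D(p, K) = 1 + K (D(p, K) = K - 1*(-1) = K + 1 = 1 + K)
(-22 + D(-2, o(E))*(-8))² = (-22 + (1 + (5 + 6))*(-8))² = (-22 + (1 + 11)*(-8))² = (-22 + 12*(-8))² = (-22 - 96)² = (-118)² = 13924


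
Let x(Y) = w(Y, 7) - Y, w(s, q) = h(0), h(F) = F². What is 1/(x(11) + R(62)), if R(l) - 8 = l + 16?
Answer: 1/75 ≈ 0.013333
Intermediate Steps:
w(s, q) = 0 (w(s, q) = 0² = 0)
R(l) = 24 + l (R(l) = 8 + (l + 16) = 8 + (16 + l) = 24 + l)
x(Y) = -Y (x(Y) = 0 - Y = -Y)
1/(x(11) + R(62)) = 1/(-1*11 + (24 + 62)) = 1/(-11 + 86) = 1/75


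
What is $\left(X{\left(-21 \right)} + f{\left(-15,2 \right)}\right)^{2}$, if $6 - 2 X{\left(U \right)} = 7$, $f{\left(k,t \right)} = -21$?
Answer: $\frac{1849}{4} \approx 462.25$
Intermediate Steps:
$X{\left(U \right)} = - \frac{1}{2}$ ($X{\left(U \right)} = 3 - \frac{7}{2} = - \frac{1}{2}$)
$\left(X{\left(-21 \right)} + f{\left(-15,2 \right)}\right)^{2} = \left(- \frac{1}{2} - 21\right)^{2} = \left(- \frac{43}{2}\right)^{2} = \frac{1849}{4}$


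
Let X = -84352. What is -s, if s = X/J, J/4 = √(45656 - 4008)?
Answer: 5272*√2603/2603 ≈ 103.33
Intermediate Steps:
J = 16*√2603 (J = 4*√(45656 - 4008) = 4*√41648 = 4*(4*√2603) = 16*√2603 ≈ 816.31)
s = -5272*√2603/2603 (s = -84352*√2603/41648 = -5272*√2603/2603 ≈ -103.33)
-s = -(-5272)*√2603/2603 = 5272*√2603/2603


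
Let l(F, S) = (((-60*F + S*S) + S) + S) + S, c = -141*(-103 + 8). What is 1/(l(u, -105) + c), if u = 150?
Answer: 1/15105 ≈ 6.6203e-5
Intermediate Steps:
c = 13395 (c = -141*(-95) = 13395)
l(F, S) = S² - 60*F + 3*S (l(F, S) = (((-60*F + S²) + S) + S) + S = (((S² - 60*F) + S) + S) + S = ((S + S² - 60*F) + S) + S = (S² - 60*F + 2*S) + S = S² - 60*F + 3*S)
1/(l(u, -105) + c) = 1/(((-105)² - 60*150 + 3*(-105)) + 13395) = 1/((11025 - 9000 - 315) + 13395) = 1/(1710 + 13395) = 1/15105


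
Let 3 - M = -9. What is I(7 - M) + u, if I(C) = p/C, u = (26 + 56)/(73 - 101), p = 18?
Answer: -457/70 ≈ -6.5286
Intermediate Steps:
M = 12 (M = 3 - 1*(-9) = 3 + 9 = 12)
u = -41/14 (u = 82/(-28) = 82*(-1/28) = -41/14 ≈ -2.9286)
I(C) = 18/C
I(7 - M) + u = 18/(7 - 1*12) - 41/14 = 18/(7 - 12) - 41/14 = 18/(-5) - 41/14 = 18*(-⅕) - 41/14 = -18/5 - 41/14 = -457/70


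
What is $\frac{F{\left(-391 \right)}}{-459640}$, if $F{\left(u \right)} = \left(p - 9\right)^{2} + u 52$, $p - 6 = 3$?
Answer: $\frac{5083}{114910} \approx 0.044235$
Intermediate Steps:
$p = 9$ ($p = 6 + 3 = 9$)
$F{\left(u \right)} = 52 u$ ($F{\left(u \right)} = \left(9 - 9\right)^{2} + u 52 = 0^{2} + 52 u = 0 + 52 u = 52 u$)
$\frac{F{\left(-391 \right)}}{-459640} = \frac{52 \left(-391\right)}{-459640} = \left(-20332\right) \left(- \frac{1}{459640}\right) = \frac{5083}{114910}$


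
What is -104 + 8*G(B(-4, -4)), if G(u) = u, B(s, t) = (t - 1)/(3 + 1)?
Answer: -114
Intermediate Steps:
B(s, t) = -1/4 + t/4 (B(s, t) = (-1 + t)/4 = (-1 + t)*(1/4) = -1/4 + t/4)
-104 + 8*G(B(-4, -4)) = -104 + 8*(-1/4 + (1/4)*(-4)) = -104 + 8*(-1/4 - 1) = -104 + 8*(-5/4) = -104 - 10 = -114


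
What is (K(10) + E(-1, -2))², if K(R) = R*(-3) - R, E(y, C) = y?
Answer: 1681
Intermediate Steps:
K(R) = -4*R (K(R) = -3*R - R = -4*R)
(K(10) + E(-1, -2))² = (-4*10 - 1)² = (-40 - 1)² = (-41)² = 1681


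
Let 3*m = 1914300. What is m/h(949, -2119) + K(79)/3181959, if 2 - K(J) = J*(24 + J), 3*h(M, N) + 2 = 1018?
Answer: 1522803962135/808217586 ≈ 1884.2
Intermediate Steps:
h(M, N) = 1016/3 (h(M, N) = -⅔ + (⅓)*1018 = -⅔ + 1018/3 = 1016/3)
m = 638100 (m = (⅓)*1914300 = 638100)
K(J) = 2 - J*(24 + J)
m/h(949, -2119) + K(79)/3181959 = 638100/(1016/3) + (2 - 1*79² - 24*79)/3181959 = 638100*(3/1016) + (2 - 1*6241 - 1896)*(1/3181959) = 478575/254 + (2 - 6241 - 1896)*(1/3181959) = 478575/254 - 8135*1/3181959 = 478575/254 - 8135/3181959 = 1522803962135/808217586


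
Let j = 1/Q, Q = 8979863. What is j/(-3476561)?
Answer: -1/31219041491143 ≈ -3.2032e-14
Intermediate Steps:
j = 1/8979863 ≈ 1.1136e-7
j/(-3476561) = (1/8979863)/(-3476561) = (1/8979863)*(-1/3476561) = -1/31219041491143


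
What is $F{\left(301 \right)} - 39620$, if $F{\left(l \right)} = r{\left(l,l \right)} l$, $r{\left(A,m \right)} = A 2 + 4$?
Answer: $142786$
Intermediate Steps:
$r{\left(A,m \right)} = 4 + 2 A$ ($r{\left(A,m \right)} = 2 A + 4 = 4 + 2 A$)
$F{\left(l \right)} = l \left(4 + 2 l\right)$ ($F{\left(l \right)} = \left(4 + 2 l\right) l = l \left(4 + 2 l\right)$)
$F{\left(301 \right)} - 39620 = 2 \cdot 301 \left(2 + 301\right) - 39620 = 2 \cdot 301 \cdot 303 - 39620 = 182406 - 39620 = 142786$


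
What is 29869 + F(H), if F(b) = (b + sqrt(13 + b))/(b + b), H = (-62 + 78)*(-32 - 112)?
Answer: 59739/2 - I*sqrt(2291)/4608 ≈ 29870.0 - 0.010387*I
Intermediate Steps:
H = -2304 (H = 16*(-144) = -2304)
F(b) = (b + sqrt(13 + b))/(2*b) (F(b) = (b + sqrt(13 + b))/((2*b)) = (b + sqrt(13 + b))*(1/(2*b)) = (b + sqrt(13 + b))/(2*b))
29869 + F(H) = 29869 + (1/2)*(-2304 + sqrt(13 - 2304))/(-2304) = 29869 + (1/2)*(-1/2304)*(-2304 + sqrt(-2291)) = 29869 + (1/2)*(-1/2304)*(-2304 + I*sqrt(2291)) = 29869 + (1/2 - I*sqrt(2291)/4608) = 59739/2 - I*sqrt(2291)/4608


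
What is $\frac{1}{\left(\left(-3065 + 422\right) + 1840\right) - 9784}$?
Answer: $- \frac{1}{10587} \approx -9.4455 \cdot 10^{-5}$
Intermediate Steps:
$\frac{1}{\left(\left(-3065 + 422\right) + 1840\right) - 9784} = \frac{1}{\left(-2643 + 1840\right) - 9784} = \frac{1}{-803 - 9784} = \frac{1}{-10587} = - \frac{1}{10587}$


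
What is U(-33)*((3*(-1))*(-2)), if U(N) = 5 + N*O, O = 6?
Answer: -1158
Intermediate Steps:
U(N) = 5 + 6*N (U(N) = 5 + N*6 = 5 + 6*N)
U(-33)*((3*(-1))*(-2)) = (5 + 6*(-33))*((3*(-1))*(-2)) = (5 - 198)*(-3*(-2)) = -193*6 = -1158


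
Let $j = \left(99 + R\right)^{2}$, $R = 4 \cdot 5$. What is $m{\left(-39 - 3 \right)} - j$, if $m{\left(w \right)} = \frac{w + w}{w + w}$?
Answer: $-14160$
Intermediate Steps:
$m{\left(w \right)} = 1$ ($m{\left(w \right)} = \frac{2 w}{2 w} = 2 w \frac{1}{2 w} = 1$)
$R = 20$
$j = 14161$ ($j = \left(99 + 20\right)^{2} = 119^{2} = 14161$)
$m{\left(-39 - 3 \right)} - j = 1 - 14161 = -14160$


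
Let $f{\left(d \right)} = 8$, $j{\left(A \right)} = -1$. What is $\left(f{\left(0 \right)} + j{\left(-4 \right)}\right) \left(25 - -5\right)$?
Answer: $210$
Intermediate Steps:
$\left(f{\left(0 \right)} + j{\left(-4 \right)}\right) \left(25 - -5\right) = \left(8 - 1\right) \left(25 - -5\right) = 7 \left(25 + 5\right) = 7 \cdot 30 = 210$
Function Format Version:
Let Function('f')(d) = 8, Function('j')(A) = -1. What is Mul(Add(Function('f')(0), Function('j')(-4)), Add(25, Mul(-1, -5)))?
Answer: 210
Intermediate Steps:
Mul(Add(Function('f')(0), Function('j')(-4)), Add(25, Mul(-1, -5))) = Mul(Add(8, -1), Add(25, Mul(-1, -5))) = Mul(7, Add(25, 5)) = Mul(7, 30) = 210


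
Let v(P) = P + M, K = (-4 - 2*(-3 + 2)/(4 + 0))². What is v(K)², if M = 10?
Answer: 7921/16 ≈ 495.06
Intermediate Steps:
K = 49/4 (K = (-4 - 2/(4/(-1)))² = (-4 - 2/(4*(-1)))² = (-4 - 2/(-4))² = (-4 - 2*(-¼))² = (-4 + ½)² = (-7/2)² = 49/4 ≈ 12.250)
v(P) = 10 + P (v(P) = P + 10 = 10 + P)
v(K)² = (10 + 49/4)² = (89/4)² = 7921/16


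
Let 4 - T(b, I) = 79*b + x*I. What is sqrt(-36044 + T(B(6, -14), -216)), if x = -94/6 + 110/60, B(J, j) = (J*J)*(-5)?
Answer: 2*I*sqrt(6202) ≈ 157.51*I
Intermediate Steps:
B(J, j) = -5*J**2 (B(J, j) = J**2*(-5) = -5*J**2)
x = -83/6 (x = -94*1/6 + 110*(1/60) = -47/3 + 11/6 = -83/6 ≈ -13.833)
T(b, I) = 4 - 79*b + 83*I/6 (T(b, I) = 4 - (79*b - 83*I/6) = 4 + (-79*b + 83*I/6) = 4 - 79*b + 83*I/6)
sqrt(-36044 + T(B(6, -14), -216)) = sqrt(-36044 + (4 - (-395)*6**2 + (83/6)*(-216))) = sqrt(-36044 + (4 - (-395)*36 - 2988)) = sqrt(-36044 + (4 - 79*(-180) - 2988)) = sqrt(-36044 + (4 + 14220 - 2988)) = sqrt(-36044 + 11236) = sqrt(-24808) = 2*I*sqrt(6202)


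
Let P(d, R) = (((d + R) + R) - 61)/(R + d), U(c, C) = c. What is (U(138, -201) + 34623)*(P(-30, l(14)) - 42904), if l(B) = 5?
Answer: -37281832959/25 ≈ -1.4913e+9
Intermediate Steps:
P(d, R) = (-61 + d + 2*R)/(R + d) (P(d, R) = (((R + d) + R) - 61)/(R + d) = ((d + 2*R) - 61)/(R + d) = (-61 + d + 2*R)/(R + d))
(U(138, -201) + 34623)*(P(-30, l(14)) - 42904) = (138 + 34623)*((-61 - 30 + 2*5)/(5 - 30) - 42904) = 34761*((-61 - 30 + 10)/(-25) - 42904) = 34761*(-1/25*(-81) - 42904) = 34761*(81/25 - 42904) = 34761*(-1072519/25) = -37281832959/25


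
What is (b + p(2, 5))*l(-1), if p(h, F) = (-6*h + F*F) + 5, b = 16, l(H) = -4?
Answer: -136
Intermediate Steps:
p(h, F) = 5 + F² - 6*h (p(h, F) = (-6*h + F²) + 5 = (F² - 6*h) + 5 = 5 + F² - 6*h)
(b + p(2, 5))*l(-1) = (16 + (5 + 5² - 6*2))*(-4) = (16 + (5 + 25 - 12))*(-4) = (16 + 18)*(-4) = 34*(-4) = -136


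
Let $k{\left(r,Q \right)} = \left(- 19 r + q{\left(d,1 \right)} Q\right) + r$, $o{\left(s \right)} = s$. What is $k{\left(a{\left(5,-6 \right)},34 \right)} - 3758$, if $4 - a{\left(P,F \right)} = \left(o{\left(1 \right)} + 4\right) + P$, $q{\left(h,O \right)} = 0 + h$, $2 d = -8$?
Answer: $-3786$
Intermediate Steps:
$d = -4$ ($d = \frac{1}{2} \left(-8\right) = -4$)
$q{\left(h,O \right)} = h$
$a{\left(P,F \right)} = -1 - P$ ($a{\left(P,F \right)} = 4 - \left(\left(1 + 4\right) + P\right) = 4 - \left(5 + P\right) = -1 - P$)
$k{\left(r,Q \right)} = - 18 r - 4 Q$ ($k{\left(r,Q \right)} = \left(- 19 r - 4 Q\right) + r = - 18 r - 4 Q$)
$k{\left(a{\left(5,-6 \right)},34 \right)} - 3758 = \left(- 18 \left(-1 - 5\right) - 136\right) - 3758 = \left(\left(-18\right) \left(-6\right) - 136\right) - 3758 = \left(108 - 136\right) - 3758 = -28 - 3758 = -3786$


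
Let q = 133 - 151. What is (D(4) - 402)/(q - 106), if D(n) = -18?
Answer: 105/31 ≈ 3.3871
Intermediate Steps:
q = -18
(D(4) - 402)/(q - 106) = (-18 - 402)/(-18 - 106) = -420/(-124) = -420*(-1/124) = 105/31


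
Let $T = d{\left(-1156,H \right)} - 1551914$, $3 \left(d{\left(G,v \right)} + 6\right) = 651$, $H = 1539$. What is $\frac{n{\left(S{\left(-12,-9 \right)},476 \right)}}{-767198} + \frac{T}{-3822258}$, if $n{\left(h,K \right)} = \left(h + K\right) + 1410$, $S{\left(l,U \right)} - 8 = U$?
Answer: $\frac{10200504154}{25279557699} \approx 0.40351$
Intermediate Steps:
$d{\left(G,v \right)} = 211$ ($d{\left(G,v \right)} = -6 + \frac{1}{3} \cdot 651 = -6 + 217 = 211$)
$S{\left(l,U \right)} = 8 + U$
$T = -1551703$ ($T = 211 - 1551914 = -1551703$)
$n{\left(h,K \right)} = 1410 + K + h$ ($n{\left(h,K \right)} = \left(K + h\right) + 1410 = 1410 + K + h$)
$\frac{n{\left(S{\left(-12,-9 \right)},476 \right)}}{-767198} + \frac{T}{-3822258} = \frac{1410 + 476 + \left(8 - 9\right)}{-767198} - \frac{1551703}{-3822258} = \left(1410 + 476 - 1\right) \left(- \frac{1}{767198}\right) - - \frac{53507}{131802} = 1885 \left(- \frac{1}{767198}\right) + \frac{53507}{131802} = - \frac{1885}{767198} + \frac{53507}{131802} = \frac{10200504154}{25279557699}$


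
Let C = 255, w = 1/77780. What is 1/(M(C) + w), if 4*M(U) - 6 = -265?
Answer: -38890/2518127 ≈ -0.015444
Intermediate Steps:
w = 1/77780 ≈ 1.2857e-5
M(U) = -259/4 (M(U) = 3/2 + (¼)*(-265) = 3/2 - 265/4 = -259/4)
1/(M(C) + w) = 1/(-259/4 + 1/77780) = 1/(-2518127/38890) = -38890/2518127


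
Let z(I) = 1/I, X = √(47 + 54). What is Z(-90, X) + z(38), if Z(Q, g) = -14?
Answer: -531/38 ≈ -13.974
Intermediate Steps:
X = √101 ≈ 10.050
Z(-90, X) + z(38) = -14 + 1/38 = -531/38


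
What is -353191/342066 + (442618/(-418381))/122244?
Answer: -250888224377096/242983575598717 ≈ -1.0325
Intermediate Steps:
-353191/342066 + (442618/(-418381))/122244 = -353191*1/342066 + (442618*(-1/418381))*(1/122244) = -353191/342066 - 442618/418381*1/122244 = -353191/342066 - 221309/25572283482 = -250888224377096/242983575598717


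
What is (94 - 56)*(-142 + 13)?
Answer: -4902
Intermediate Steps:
(94 - 56)*(-142 + 13) = 38*(-129) = -4902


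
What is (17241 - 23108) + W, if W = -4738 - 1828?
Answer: -12433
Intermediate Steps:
W = -6566
(17241 - 23108) + W = (17241 - 23108) - 6566 = -5867 - 6566 = -12433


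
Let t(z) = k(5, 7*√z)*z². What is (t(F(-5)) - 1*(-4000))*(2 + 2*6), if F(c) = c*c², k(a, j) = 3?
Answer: 712250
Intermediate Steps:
F(c) = c³
t(z) = 3*z²
(t(F(-5)) - 1*(-4000))*(2 + 2*6) = (3*((-5)³)² - 1*(-4000))*(2 + 2*6) = (3*(-125)² + 4000)*(2 + 12) = (3*15625 + 4000)*14 = (46875 + 4000)*14 = 50875*14 = 712250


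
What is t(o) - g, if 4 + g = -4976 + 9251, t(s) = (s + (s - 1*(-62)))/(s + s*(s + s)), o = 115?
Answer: -113458823/26565 ≈ -4271.0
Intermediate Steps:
t(s) = (62 + 2*s)/(s + 2*s²) (t(s) = (s + (s + 62))/(s + s*(2*s)) = (s + (62 + s))/(s + 2*s²) = (62 + 2*s)/(s + 2*s²))
g = 4271 (g = -4 + (-4976 + 9251) = -4 + 4275 = 4271)
t(o) - g = 2*(31 + 115)/(115*(1 + 2*115)) - 1*4271 = 2*(1/115)*146/(1 + 230) - 4271 = 2*(1/115)*146/231 - 4271 = 2*(1/115)*(1/231)*146 - 4271 = 292/26565 - 4271 = -113458823/26565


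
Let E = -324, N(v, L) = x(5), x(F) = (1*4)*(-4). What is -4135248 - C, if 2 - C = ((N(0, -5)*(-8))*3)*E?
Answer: -4259666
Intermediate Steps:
x(F) = -16 (x(F) = 4*(-4) = -16)
N(v, L) = -16
C = 124418 (C = 2 - -16*(-8)*3*(-324) = 2 - 128*3*(-324) = 2 - 384*(-324) = 2 - 1*(-124416) = 2 + 124416 = 124418)
-4135248 - C = -4135248 - 1*124418 = -4135248 - 124418 = -4259666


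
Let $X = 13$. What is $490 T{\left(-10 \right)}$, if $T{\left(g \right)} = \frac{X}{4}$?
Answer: $\frac{3185}{2} \approx 1592.5$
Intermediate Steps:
$T{\left(g \right)} = \frac{13}{4}$
$490 T{\left(-10 \right)} = 490 \cdot \frac{13}{4} = \frac{3185}{2}$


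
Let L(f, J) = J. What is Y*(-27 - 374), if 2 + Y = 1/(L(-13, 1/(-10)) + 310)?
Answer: 2481388/3099 ≈ 800.71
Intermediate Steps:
Y = -6188/3099 (Y = -2 + 1/(1/(-10) + 310) = -2 + 1/(-⅒ + 310) = -2 + 1/(3099/10) = -2 + 10/3099 = -6188/3099 ≈ -1.9968)
Y*(-27 - 374) = -6188*(-27 - 374)/3099 = -6188/3099*(-401) = 2481388/3099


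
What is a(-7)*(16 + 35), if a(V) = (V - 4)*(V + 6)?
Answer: 561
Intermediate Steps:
a(V) = (-4 + V)*(6 + V)
a(-7)*(16 + 35) = (-24 + (-7)**2 + 2*(-7))*(16 + 35) = (-24 + 49 - 14)*51 = 11*51 = 561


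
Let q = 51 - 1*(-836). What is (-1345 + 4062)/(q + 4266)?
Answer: 2717/5153 ≈ 0.52727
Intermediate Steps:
q = 887 (q = 51 + 836 = 887)
(-1345 + 4062)/(q + 4266) = (-1345 + 4062)/(887 + 4266) = 2717/5153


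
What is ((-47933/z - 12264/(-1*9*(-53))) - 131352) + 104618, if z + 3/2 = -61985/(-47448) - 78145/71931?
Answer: 2474599242544426/231538665021 ≈ 10688.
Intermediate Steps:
z = -1456218019/1137660696 (z = -3/2 + (-61985/(-47448) - 78145/71931) = -3/2 + (-61985*(-1/47448) - 78145*1/71931) = -3/2 + (61985/47448 - 78145/71931) = -3/2 + 250273025/1137660696 = -1456218019/1137660696 ≈ -1.2800)
((-47933/z - 12264/(-1*9*(-53))) - 131352) + 104618 = ((-47933/(-1456218019/1137660696) - 12264/(-1*9*(-53))) - 131352) + 104618 = ((-47933*(-1137660696/1456218019) - 12264/((-9*(-53)))) - 131352) + 104618 = ((54531490141368/1456218019 - 12264/477) - 131352) + 104618 = ((54531490141368/1456218019 - 12264*1/477) - 131352) + 104618 = ((54531490141368/1456218019 - 4088/159) - 131352) + 104618 = (8664553913215840/231538665021 - 131352) + 104618 = -21748512814622552/231538665021 + 104618 = 2474599242544426/231538665021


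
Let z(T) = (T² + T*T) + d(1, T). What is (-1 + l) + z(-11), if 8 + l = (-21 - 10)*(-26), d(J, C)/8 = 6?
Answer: 1087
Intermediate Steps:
d(J, C) = 48 (d(J, C) = 8*6 = 48)
z(T) = 48 + 2*T² (z(T) = (T² + T*T) + 48 = (T² + T²) + 48 = 2*T² + 48 = 48 + 2*T²)
l = 798 (l = -8 + (-21 - 10)*(-26) = -8 - 31*(-26) = -8 + 806 = 798)
(-1 + l) + z(-11) = (-1 + 798) + (48 + 2*(-11)²) = 797 + (48 + 2*121) = 797 + (48 + 242) = 797 + 290 = 1087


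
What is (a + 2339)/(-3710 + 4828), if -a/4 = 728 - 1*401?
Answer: 1031/1118 ≈ 0.92218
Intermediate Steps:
a = -1308 (a = -4*(728 - 1*401) = -4*(728 - 401) = -4*327 = -1308)
(a + 2339)/(-3710 + 4828) = (-1308 + 2339)/(-3710 + 4828) = 1031/1118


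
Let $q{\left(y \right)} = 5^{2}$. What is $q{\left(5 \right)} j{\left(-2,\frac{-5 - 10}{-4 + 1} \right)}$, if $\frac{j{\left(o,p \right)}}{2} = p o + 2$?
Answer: $-400$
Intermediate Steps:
$q{\left(y \right)} = 25$
$j{\left(o,p \right)} = 4 + 2 o p$ ($j{\left(o,p \right)} = 2 \left(p o + 2\right) = 2 \left(o p + 2\right) = 2 \left(2 + o p\right) = 4 + 2 o p$)
$q{\left(5 \right)} j{\left(-2,\frac{-5 - 10}{-4 + 1} \right)} = 25 \left(4 + 2 \left(-2\right) \frac{-5 - 10}{-4 + 1}\right) = 25 \left(4 + 2 \left(-2\right) \frac{-5 - 10}{-3}\right) = 25 \left(4 + 2 \left(-2\right) \left(\left(-15\right) \left(- \frac{1}{3}\right)\right)\right) = 25 \left(4 + 2 \left(-2\right) 5\right) = 25 \left(4 - 20\right) = 25 \left(-16\right) = -400$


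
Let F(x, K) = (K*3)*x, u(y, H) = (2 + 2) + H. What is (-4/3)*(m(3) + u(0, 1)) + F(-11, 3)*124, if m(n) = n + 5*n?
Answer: -36920/3 ≈ -12307.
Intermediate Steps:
u(y, H) = 4 + H
F(x, K) = 3*K*x (F(x, K) = (3*K)*x = 3*K*x)
m(n) = 6*n
(-4/3)*(m(3) + u(0, 1)) + F(-11, 3)*124 = (-4/3)*(6*3 + (4 + 1)) + (3*3*(-11))*124 = (-4*⅓)*(18 + 5) - 99*124 = -4/3*23 - 12276 = -92/3 - 12276 = -36920/3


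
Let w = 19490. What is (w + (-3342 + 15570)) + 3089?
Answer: 34807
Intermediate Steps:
(w + (-3342 + 15570)) + 3089 = (19490 + (-3342 + 15570)) + 3089 = (19490 + 12228) + 3089 = 31718 + 3089 = 34807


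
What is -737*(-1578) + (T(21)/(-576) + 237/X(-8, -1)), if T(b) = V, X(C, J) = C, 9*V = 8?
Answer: 376797865/324 ≈ 1.1630e+6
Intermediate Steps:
V = 8/9 (V = (⅑)*8 = 8/9 ≈ 0.88889)
T(b) = 8/9
-737*(-1578) + (T(21)/(-576) + 237/X(-8, -1)) = -737*(-1578) + ((8/9)/(-576) + 237/(-8)) = 1162986 + ((8/9)*(-1/576) + 237*(-⅛)) = 1162986 + (-1/648 - 237/8) = 1162986 - 9599/324 = 376797865/324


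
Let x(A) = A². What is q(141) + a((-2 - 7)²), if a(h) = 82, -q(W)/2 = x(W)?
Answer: -39680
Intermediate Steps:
q(W) = -2*W²
q(141) + a((-2 - 7)²) = -2*141² + 82 = -2*19881 + 82 = -39762 + 82 = -39680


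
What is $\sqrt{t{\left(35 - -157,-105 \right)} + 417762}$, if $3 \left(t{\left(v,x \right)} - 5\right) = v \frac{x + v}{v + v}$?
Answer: $\frac{\sqrt{1671126}}{2} \approx 646.36$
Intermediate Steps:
$t{\left(v,x \right)} = 5 + \frac{v}{6} + \frac{x}{6}$ ($t{\left(v,x \right)} = 5 + \frac{v \frac{x + v}{v + v}}{3} = 5 + \frac{v \frac{v + x}{2 v}}{3} = 5 + \frac{\frac{v}{2} + \frac{x}{2}}{3} = 5 + \left(\frac{v}{6} + \frac{x}{6}\right) = 5 + \frac{v}{6} + \frac{x}{6}$)
$\sqrt{t{\left(35 - -157,-105 \right)} + 417762} = \sqrt{\left(5 + \frac{35 - -157}{6} + \frac{1}{6} \left(-105\right)\right) + 417762} = \sqrt{\left(5 + \frac{35 + 157}{6} - \frac{35}{2}\right) + 417762} = \sqrt{\left(5 + \frac{1}{6} \cdot 192 - \frac{35}{2}\right) + 417762} = \sqrt{\left(5 + 32 - \frac{35}{2}\right) + 417762} = \sqrt{\frac{39}{2} + 417762} = \sqrt{\frac{835563}{2}} = \frac{\sqrt{1671126}}{2}$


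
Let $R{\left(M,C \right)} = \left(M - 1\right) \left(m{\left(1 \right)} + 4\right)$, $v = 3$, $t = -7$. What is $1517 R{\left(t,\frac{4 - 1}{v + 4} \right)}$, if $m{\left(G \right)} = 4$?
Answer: $-97088$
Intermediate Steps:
$R{\left(M,C \right)} = -8 + 8 M$ ($R{\left(M,C \right)} = \left(M - 1\right) \left(4 + 4\right) = \left(-1 + M\right) 8 = -8 + 8 M$)
$1517 R{\left(t,\frac{4 - 1}{v + 4} \right)} = 1517 \left(-8 + 8 \left(-7\right)\right) = 1517 \left(-8 - 56\right) = 1517 \left(-64\right) = -97088$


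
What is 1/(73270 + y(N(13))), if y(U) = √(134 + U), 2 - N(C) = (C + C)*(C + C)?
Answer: 7327/536849344 - 3*I*√15/2684246720 ≈ 1.3648e-5 - 4.3286e-9*I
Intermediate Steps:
N(C) = 2 - 4*C² (N(C) = 2 - (C + C)*(C + C) = 2 - 2*C*2*C = 2 - 4*C²)
1/(73270 + y(N(13))) = 1/(73270 + √(134 + (2 - 4*13²))) = 1/(73270 + √(134 + (2 - 4*169))) = 1/(73270 + √(134 + (2 - 676))) = 1/(73270 + √(134 - 674)) = 1/(73270 + √(-540)) = 1/(73270 + 6*I*√15)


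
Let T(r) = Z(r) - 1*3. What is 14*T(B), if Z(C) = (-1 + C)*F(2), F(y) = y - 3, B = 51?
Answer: -742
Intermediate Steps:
F(y) = -3 + y
Z(C) = 1 - C (Z(C) = (-1 + C)*(-3 + 2) = (-1 + C)*(-1) = 1 - C)
T(r) = -2 - r (T(r) = (1 - r) - 1*3 = (1 - r) - 3 = -2 - r)
14*T(B) = 14*(-2 - 1*51) = 14*(-2 - 51) = 14*(-53) = -742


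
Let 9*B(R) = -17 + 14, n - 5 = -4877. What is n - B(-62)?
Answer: -14615/3 ≈ -4871.7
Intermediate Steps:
n = -4872 (n = 5 - 4877 = -4872)
B(R) = -1/3 (B(R) = (-17 + 14)/9 = (1/9)*(-3) = -1/3)
n - B(-62) = -4872 - 1*(-1/3) = -4872 + 1/3 = -14615/3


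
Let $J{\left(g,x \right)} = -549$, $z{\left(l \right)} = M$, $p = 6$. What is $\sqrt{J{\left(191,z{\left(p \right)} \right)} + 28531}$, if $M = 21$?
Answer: $\sqrt{27982} \approx 167.28$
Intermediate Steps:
$z{\left(l \right)} = 21$
$\sqrt{J{\left(191,z{\left(p \right)} \right)} + 28531} = \sqrt{-549 + 28531} = \sqrt{27982}$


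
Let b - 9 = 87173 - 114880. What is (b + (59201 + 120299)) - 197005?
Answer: -45203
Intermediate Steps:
b = -27698 (b = 9 + (87173 - 114880) = 9 - 27707 = -27698)
(b + (59201 + 120299)) - 197005 = (-27698 + (59201 + 120299)) - 197005 = (-27698 + 179500) - 197005 = 151802 - 197005 = -45203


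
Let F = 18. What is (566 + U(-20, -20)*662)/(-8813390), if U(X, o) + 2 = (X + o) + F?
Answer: 7661/4406695 ≈ 0.0017385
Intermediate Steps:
U(X, o) = 16 + X + o (U(X, o) = -2 + ((X + o) + 18) = -2 + (18 + X + o) = 16 + X + o)
(566 + U(-20, -20)*662)/(-8813390) = (566 + (16 - 20 - 20)*662)/(-8813390) = (566 - 24*662)*(-1/8813390) = (566 - 15888)*(-1/8813390) = -15322*(-1/8813390) = 7661/4406695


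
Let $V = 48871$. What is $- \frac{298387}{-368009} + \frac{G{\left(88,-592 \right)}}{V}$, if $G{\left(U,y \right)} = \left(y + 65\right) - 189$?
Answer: $\frac{14318976633}{17984967839} \approx 0.79616$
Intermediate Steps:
$G{\left(U,y \right)} = -124 + y$ ($G{\left(U,y \right)} = \left(65 + y\right) - 189 = -124 + y$)
$- \frac{298387}{-368009} + \frac{G{\left(88,-592 \right)}}{V} = - \frac{298387}{-368009} + \frac{-124 - 592}{48871} = \left(-298387\right) \left(- \frac{1}{368009}\right) - \frac{716}{48871} = \frac{298387}{368009} - \frac{716}{48871} = \frac{14318976633}{17984967839}$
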